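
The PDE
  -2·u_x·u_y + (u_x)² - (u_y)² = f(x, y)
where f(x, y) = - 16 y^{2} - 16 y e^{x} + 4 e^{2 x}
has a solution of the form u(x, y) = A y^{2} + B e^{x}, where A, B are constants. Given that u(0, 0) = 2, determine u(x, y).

Substitute the ansatz u = A y^{2} + B e^{x} into the left-hand side.
Derivatives of the ansatz:
  u_x = B e^{x}
  u_y = 2 A y
Term by term:
  -2·u_x·u_y = - 4 A B y e^{x}
  (u_x)² = B^{2} e^{2 x}
  -(u_y)² = - 4 A^{2} y^{2}
So the left-hand side equals
  - 4 A^{2} y^{2} - 4 A B y e^{x} + B^{2} e^{2 x}
This must equal f(x, y) = - 16 y^{2} - 16 y e^{x} + 4 e^{2 x} identically.
Matching coefficients of the independent functions:
  [y^{2}]:  - 4 A^{2} = -16
  [y e^{x}]:  - 4 A B = -16
  [e^{2 x}]:  B^{2} = 4
These equations allow (A, B) = (-2, -2) or (2, 2).
Impose the point condition(s):
  u(0, 0) = 2  ⟹  B = 2
Only A = 2, B = 2 satisfies everything.
Hence u(x, y) = 2 y^{2} + 2 e^{x}.

Answer: u(x, y) = 2 y^{2} + 2 e^{x}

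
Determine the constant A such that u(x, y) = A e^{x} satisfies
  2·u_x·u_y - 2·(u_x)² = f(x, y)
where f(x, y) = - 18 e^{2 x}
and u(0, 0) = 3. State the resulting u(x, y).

Substitute the ansatz u = A e^{x} into the left-hand side.
Derivatives of the ansatz:
  u_x = A e^{x}
  u_y = 0
Term by term:
  2·u_x·u_y = 0
  -2·(u_x)² = - 2 A^{2} e^{2 x}
So the left-hand side equals
  - 2 A^{2} e^{2 x}
This must equal f(x, y) = - 18 e^{2 x} identically.
Matching coefficients of the independent functions:
  [e^{2 x}]:  - 2 A^{2} = -18
These equations allow (A) = (-3) or (3).
Impose the point condition(s):
  u(0, 0) = 3  ⟹  A = 3
Only A = 3 satisfies everything.
Hence u(x, y) = 3 e^{x}.

Answer: u(x, y) = 3 e^{x}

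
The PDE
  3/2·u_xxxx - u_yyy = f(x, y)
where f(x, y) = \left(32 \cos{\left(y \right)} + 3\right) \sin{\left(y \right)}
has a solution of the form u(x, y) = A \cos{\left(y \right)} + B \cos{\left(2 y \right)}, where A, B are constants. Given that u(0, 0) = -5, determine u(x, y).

Substitute the ansatz u = A \cos{\left(y \right)} + B \cos{\left(2 y \right)} into the left-hand side.
Derivatives of the ansatz:
  u_xxxx = 0
  u_yyy = A \sin{\left(y \right)} + 8 B \sin{\left(2 y \right)}
Term by term:
  3/2·u_xxxx = 0
  -u_yyy = - A \sin{\left(y \right)} - 8 B \sin{\left(2 y \right)}
So the left-hand side equals
  - A \sin{\left(y \right)} - 8 B \sin{\left(2 y \right)}
This must equal f(x, y) identically; expanded, f = 3 \sin{\left(y \right)} + 16 \sin{\left(2 y \right)}.
Matching coefficients of the independent functions:
  [\sin{\left(y \right)}]:  - A = 3
  [\sin{\left(2 y \right)}]:  - 8 B = 16
Solving: A = -3, B = -2.
Check against the point condition:
  u(0, 0) = -5  ⟹  A + B = -5  ✓
Hence u(x, y) = - 3 \cos{\left(y \right)} - 2 \cos{\left(2 y \right)}.

Answer: u(x, y) = - 3 \cos{\left(y \right)} - 2 \cos{\left(2 y \right)}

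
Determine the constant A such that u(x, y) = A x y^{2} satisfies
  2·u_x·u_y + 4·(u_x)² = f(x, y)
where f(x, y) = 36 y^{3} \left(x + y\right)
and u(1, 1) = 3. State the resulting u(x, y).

Substitute the ansatz u = A x y^{2} into the left-hand side.
Derivatives of the ansatz:
  u_x = A y^{2}
  u_y = 2 A x y
Term by term:
  2·u_x·u_y = 4 A^{2} x y^{3}
  4·(u_x)² = 4 A^{2} y^{4}
So the left-hand side equals
  4 A^{2} x y^{3} + 4 A^{2} y^{4}
This must equal f(x, y) identically; expanded, f = 36 x y^{3} + 36 y^{4}.
Matching coefficients of the independent functions:
  [y^{4}, x y^{3}]:  4 A^{2} = 36
These equations allow (A) = (-3) or (3).
Impose the point condition(s):
  u(1, 1) = 3  ⟹  A = 3
Only A = 3 satisfies everything.
Hence u(x, y) = 3 x y^{2}.

Answer: u(x, y) = 3 x y^{2}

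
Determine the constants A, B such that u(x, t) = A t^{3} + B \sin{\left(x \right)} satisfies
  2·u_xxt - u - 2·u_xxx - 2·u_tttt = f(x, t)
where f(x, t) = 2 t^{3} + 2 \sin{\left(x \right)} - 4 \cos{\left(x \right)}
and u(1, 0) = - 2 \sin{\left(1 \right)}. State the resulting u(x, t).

Substitute the ansatz u = A t^{3} + B \sin{\left(x \right)} into the left-hand side.
Derivatives of the ansatz:
  u_xxt = 0
  u_xxx = - B \cos{\left(x \right)}
  u_tttt = 0
Term by term:
  2·u_xxt = 0
  -u = - A t^{3} - B \sin{\left(x \right)}
  -2·u_xxx = 2 B \cos{\left(x \right)}
  -2·u_tttt = 0
So the left-hand side equals
  - A t^{3} - B \sin{\left(x \right)} + 2 B \cos{\left(x \right)}
This must equal f(x, t) = 2 t^{3} + 2 \sin{\left(x \right)} - 4 \cos{\left(x \right)} identically.
Matching coefficients of the independent functions:
  [t^{3}]:  - A = 2
  [\sin{\left(x \right)}]:  - B = 2
  [\cos{\left(x \right)}]:  2 B = -4
Solving: A = -2, B = -2.
Check against the point condition:
  u(1, 0) = - 2 \sin{\left(1 \right)}  ⟹  B \sin{\left(1 \right)} = - 2 \sin{\left(1 \right)}  ✓
Hence u(x, t) = - 2 t^{3} - 2 \sin{\left(x \right)}.

Answer: u(x, t) = - 2 t^{3} - 2 \sin{\left(x \right)}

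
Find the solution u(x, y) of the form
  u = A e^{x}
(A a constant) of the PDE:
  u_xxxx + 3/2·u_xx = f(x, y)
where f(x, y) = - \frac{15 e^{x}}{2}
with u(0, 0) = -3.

Substitute the ansatz u = A e^{x} into the left-hand side.
Derivatives of the ansatz:
  u_xxxx = A e^{x}
  u_xx = A e^{x}
Term by term:
  u_xxxx = A e^{x}
  3/2·u_xx = \frac{3 A e^{x}}{2}
So the left-hand side equals
  \frac{5 A e^{x}}{2}
This must equal f(x, y) = - \frac{15 e^{x}}{2} identically.
Matching coefficients of the independent functions:
  [e^{x}]:  \frac{5 A}{2} = - \frac{15}{2}
Solving: A = -3.
Check against the point condition:
  u(0, 0) = -3  ⟹  A = -3  ✓
Hence u(x, y) = - 3 e^{x}.

Answer: u(x, y) = - 3 e^{x}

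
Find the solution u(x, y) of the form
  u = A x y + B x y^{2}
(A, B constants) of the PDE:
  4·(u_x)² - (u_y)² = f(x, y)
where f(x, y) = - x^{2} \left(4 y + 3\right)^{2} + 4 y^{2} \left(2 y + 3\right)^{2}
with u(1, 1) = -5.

Substitute the ansatz u = A x y + B x y^{2} into the left-hand side.
Derivatives of the ansatz:
  u_x = A y + B y^{2}
  u_y = A x + 2 B x y
Term by term:
  4·(u_x)² = 4 A^{2} y^{2} + 8 A B y^{3} + 4 B^{2} y^{4}
  -(u_y)² = - A^{2} x^{2} - 4 A B x^{2} y - 4 B^{2} x^{2} y^{2}
So the left-hand side equals
  - A^{2} x^{2} + 4 A^{2} y^{2} - 4 A B x^{2} y + 8 A B y^{3} - 4 B^{2} x^{2} y^{2} + 4 B^{2} y^{4}
This must equal f(x, y) identically; expanded, f = - 16 x^{2} y^{2} - 24 x^{2} y - 9 x^{2} + 16 y^{4} + 48 y^{3} + 36 y^{2}.
Matching coefficients of the independent functions:
  [x^{2}]:  - A^{2} = -9
  [y^{2}]:  4 A^{2} = 36
  [y^{3}]:  8 A B = 48
  [y^{4}]:  4 B^{2} = 16
  [x^{2} y]:  - 4 A B = -24
  [x^{2} y^{2}]:  - 4 B^{2} = -16
These equations allow (A, B) = (-3, -2) or (3, 2).
Impose the point condition(s):
  u(1, 1) = -5  ⟹  A + B = -5
Only A = -3, B = -2 satisfies everything.
Hence u(x, y) = - 2 x y^{2} - 3 x y.

Answer: u(x, y) = - 2 x y^{2} - 3 x y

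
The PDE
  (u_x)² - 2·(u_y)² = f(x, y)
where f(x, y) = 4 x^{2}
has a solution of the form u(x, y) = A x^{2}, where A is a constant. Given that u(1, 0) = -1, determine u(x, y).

Substitute the ansatz u = A x^{2} into the left-hand side.
Derivatives of the ansatz:
  u_x = 2 A x
  u_y = 0
Term by term:
  (u_x)² = 4 A^{2} x^{2}
  -2·(u_y)² = 0
So the left-hand side equals
  4 A^{2} x^{2}
This must equal f(x, y) = 4 x^{2} identically.
Matching coefficients of the independent functions:
  [x^{2}]:  4 A^{2} = 4
These equations allow (A) = (-1) or (1).
Impose the point condition(s):
  u(1, 0) = -1  ⟹  A = -1
Only A = -1 satisfies everything.
Hence u(x, y) = - x^{2}.

Answer: u(x, y) = - x^{2}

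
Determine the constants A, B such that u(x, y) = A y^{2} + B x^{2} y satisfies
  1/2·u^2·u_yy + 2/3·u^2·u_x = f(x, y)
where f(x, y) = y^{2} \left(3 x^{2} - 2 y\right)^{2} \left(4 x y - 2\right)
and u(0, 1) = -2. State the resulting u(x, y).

Answer: u(x, y) = 3 x^{2} y - 2 y^{2}

Derivation:
Substitute the ansatz u = A y^{2} + B x^{2} y into the left-hand side.
Derivatives of the ansatz:
  u_yy = 2 A
  u_x = 2 B x y
Term by term:
  1/2·u^2·u_yy = A^{3} y^{4} + 2 A^{2} B x^{2} y^{3} + A B^{2} x^{4} y^{2}
  2/3·u^2·u_x = \frac{4 A^{2} B x y^{5}}{3} + \frac{8 A B^{2} x^{3} y^{4}}{3} + \frac{4 B^{3} x^{5} y^{3}}{3}
So the left-hand side equals
  A^{3} y^{4} + 2 A^{2} B x^{2} y^{3} + \frac{4 A^{2} B x y^{5}}{3} + A B^{2} x^{4} y^{2} + \frac{8 A B^{2} x^{3} y^{4}}{3} + \frac{4 B^{3} x^{5} y^{3}}{3}
This must equal f(x, y) identically; expanded, f = 36 x^{5} y^{3} - 18 x^{4} y^{2} - 48 x^{3} y^{4} + 24 x^{2} y^{3} + 16 x y^{5} - 8 y^{4}.
Matching coefficients of the independent functions:
  [y^{4}]:  A^{3} = -8
  [x y^{5}]:  \frac{4 A^{2} B}{3} = 16
  [x^{2} y^{3}]:  2 A^{2} B = 24
  [x^{3} y^{4}]:  \frac{8 A B^{2}}{3} = -48
  [x^{4} y^{2}]:  A B^{2} = -18
  [x^{5} y^{3}]:  \frac{4 B^{3}}{3} = 36
Solving: A = -2, B = 3.
Check against the point condition:
  u(0, 1) = -2  ⟹  A = -2  ✓
Hence u(x, y) = 3 x^{2} y - 2 y^{2}.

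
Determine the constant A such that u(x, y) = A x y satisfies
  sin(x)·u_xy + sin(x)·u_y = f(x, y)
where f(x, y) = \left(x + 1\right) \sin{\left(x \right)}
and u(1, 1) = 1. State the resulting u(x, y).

Substitute the ansatz u = A x y into the left-hand side.
Derivatives of the ansatz:
  u_xy = A
  u_y = A x
Term by term:
  sin(x)·u_xy = A \sin{\left(x \right)}
  sin(x)·u_y = A x \sin{\left(x \right)}
So the left-hand side equals
  A x \sin{\left(x \right)} + A \sin{\left(x \right)}
This must equal f(x, y) identically; expanded, f = x \sin{\left(x \right)} + \sin{\left(x \right)}.
Matching coefficients of the independent functions:
  [x \sin{\left(x \right)}, \sin{\left(x \right)}]:  A = 1
Solving: A = 1.
Check against the point condition:
  u(1, 1) = 1  ⟹  A = 1  ✓
Hence u(x, y) = x y.

Answer: u(x, y) = x y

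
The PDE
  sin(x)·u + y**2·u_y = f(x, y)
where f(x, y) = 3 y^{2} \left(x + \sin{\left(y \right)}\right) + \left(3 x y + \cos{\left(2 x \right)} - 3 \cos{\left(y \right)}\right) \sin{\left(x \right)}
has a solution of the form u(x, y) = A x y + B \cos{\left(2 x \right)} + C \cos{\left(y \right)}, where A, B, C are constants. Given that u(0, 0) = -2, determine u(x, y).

Answer: u(x, y) = 3 x y + \cos{\left(2 x \right)} - 3 \cos{\left(y \right)}

Derivation:
Substitute the ansatz u = A x y + B \cos{\left(2 x \right)} + C \cos{\left(y \right)} into the left-hand side.
Derivatives of the ansatz:
  u_y = A x - C \sin{\left(y \right)}
Term by term:
  sin(x)·u = A x y \sin{\left(x \right)} + B \sin{\left(x \right)} \cos{\left(2 x \right)} + C \sin{\left(x \right)} \cos{\left(y \right)}
  y**2·u_y = A x y^{2} - C y^{2} \sin{\left(y \right)}
So the left-hand side equals
  A x y^{2} + A x y \sin{\left(x \right)} + B \sin{\left(x \right)} \cos{\left(2 x \right)} - C y^{2} \sin{\left(y \right)} + C \sin{\left(x \right)} \cos{\left(y \right)}
This must equal f(x, y) identically; expanded, f = 3 x y^{2} + 3 x y \sin{\left(x \right)} + 3 y^{2} \sin{\left(y \right)} + \sin{\left(x \right)} \cos{\left(2 x \right)} - 3 \sin{\left(x \right)} \cos{\left(y \right)}.
Matching coefficients of the independent functions:
  [x y^{2}, x y \sin{\left(x \right)}]:  A = 3
  [y^{2} \sin{\left(y \right)}]:  - C = 3
  [\sin{\left(x \right)} \cos{\left(2 x \right)}]:  B = 1
  [\sin{\left(x \right)} \cos{\left(y \right)}]:  C = -3
Solving: A = 3, B = 1, C = -3.
Check against the point condition:
  u(0, 0) = -2  ⟹  B + C = -2  ✓
Hence u(x, y) = 3 x y + \cos{\left(2 x \right)} - 3 \cos{\left(y \right)}.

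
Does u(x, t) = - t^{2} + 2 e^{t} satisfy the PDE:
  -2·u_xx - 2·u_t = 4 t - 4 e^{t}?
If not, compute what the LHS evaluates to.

Answer: Yes

Derivation:
Evaluate each term of the left-hand side for u = - t^{2} + 2 e^{t}.
Derivatives:
  u_xx = 0
  u_t = - 2 t + 2 e^{t}
Terms:
  -2·u_xx = 0
  -2·u_t = 4 t - 4 e^{t}
Sum: LHS = 4 t - 4 e^{t}
This is exactly the given right-hand side, so u is a solution.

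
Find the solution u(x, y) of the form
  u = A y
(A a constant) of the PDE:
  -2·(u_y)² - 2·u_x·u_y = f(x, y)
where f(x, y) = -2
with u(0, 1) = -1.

Substitute the ansatz u = A y into the left-hand side.
Derivatives of the ansatz:
  u_y = A
  u_x = 0
Term by term:
  -2·(u_y)² = - 2 A^{2}
  -2·u_x·u_y = 0
So the left-hand side equals
  - 2 A^{2}
This must equal f(x, y) = -2 identically.
Matching coefficients of the independent functions:
  [constant term]:  - 2 A^{2} = -2
These equations allow (A) = (-1) or (1).
Impose the point condition(s):
  u(0, 1) = -1  ⟹  A = -1
Only A = -1 satisfies everything.
Hence u(x, y) = - y.

Answer: u(x, y) = - y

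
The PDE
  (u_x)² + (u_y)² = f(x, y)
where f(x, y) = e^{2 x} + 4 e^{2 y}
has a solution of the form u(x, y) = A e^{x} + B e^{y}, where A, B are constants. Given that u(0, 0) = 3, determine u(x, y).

Answer: u(x, y) = e^{x} + 2 e^{y}

Derivation:
Substitute the ansatz u = A e^{x} + B e^{y} into the left-hand side.
Derivatives of the ansatz:
  u_x = A e^{x}
  u_y = B e^{y}
Term by term:
  (u_x)² = A^{2} e^{2 x}
  (u_y)² = B^{2} e^{2 y}
So the left-hand side equals
  A^{2} e^{2 x} + B^{2} e^{2 y}
This must equal f(x, y) = e^{2 x} + 4 e^{2 y} identically.
Matching coefficients of the independent functions:
  [e^{2 x}]:  A^{2} = 1
  [e^{2 y}]:  B^{2} = 4
These equations allow (A, B) = (-1, -2) or (-1, 2) or (1, -2) or (1, 2).
Impose the point condition(s):
  u(0, 0) = 3  ⟹  A + B = 3
Only A = 1, B = 2 satisfies everything.
Hence u(x, y) = e^{x} + 2 e^{y}.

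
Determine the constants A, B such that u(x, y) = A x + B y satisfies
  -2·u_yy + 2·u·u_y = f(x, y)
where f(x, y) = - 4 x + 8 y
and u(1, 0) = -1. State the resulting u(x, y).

Substitute the ansatz u = A x + B y into the left-hand side.
Derivatives of the ansatz:
  u_yy = 0
  u_y = B
Term by term:
  -2·u_yy = 0
  2·u·u_y = 2 A B x + 2 B^{2} y
So the left-hand side equals
  2 A B x + 2 B^{2} y
This must equal f(x, y) = - 4 x + 8 y identically.
Matching coefficients of the independent functions:
  [x]:  2 A B = -4
  [y]:  2 B^{2} = 8
These equations allow (A, B) = (-1, 2) or (1, -2).
Impose the point condition(s):
  u(1, 0) = -1  ⟹  A = -1
Only A = -1, B = 2 satisfies everything.
Hence u(x, y) = - x + 2 y.

Answer: u(x, y) = - x + 2 y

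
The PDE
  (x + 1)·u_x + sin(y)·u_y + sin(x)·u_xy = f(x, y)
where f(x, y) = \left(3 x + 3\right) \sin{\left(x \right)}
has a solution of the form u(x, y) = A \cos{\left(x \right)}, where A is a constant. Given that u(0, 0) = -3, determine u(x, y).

Substitute the ansatz u = A \cos{\left(x \right)} into the left-hand side.
Derivatives of the ansatz:
  u_x = - A \sin{\left(x \right)}
  u_y = 0
  u_xy = 0
Term by term:
  (x + 1)·u_x = - A x \sin{\left(x \right)} - A \sin{\left(x \right)}
  sin(y)·u_y = 0
  sin(x)·u_xy = 0
So the left-hand side equals
  - A x \sin{\left(x \right)} - A \sin{\left(x \right)}
This must equal f(x, y) identically; expanded, f = 3 x \sin{\left(x \right)} + 3 \sin{\left(x \right)}.
Matching coefficients of the independent functions:
  [x \sin{\left(x \right)}, \sin{\left(x \right)}]:  - A = 3
Solving: A = -3.
Check against the point condition:
  u(0, 0) = -3  ⟹  A = -3  ✓
Hence u(x, y) = - 3 \cos{\left(x \right)}.

Answer: u(x, y) = - 3 \cos{\left(x \right)}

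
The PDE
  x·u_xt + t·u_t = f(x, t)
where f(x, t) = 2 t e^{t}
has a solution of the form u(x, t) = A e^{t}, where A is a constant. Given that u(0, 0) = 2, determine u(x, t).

Answer: u(x, t) = 2 e^{t}

Derivation:
Substitute the ansatz u = A e^{t} into the left-hand side.
Derivatives of the ansatz:
  u_xt = 0
  u_t = A e^{t}
Term by term:
  x·u_xt = 0
  t·u_t = A t e^{t}
So the left-hand side equals
  A t e^{t}
This must equal f(x, t) = 2 t e^{t} identically.
Matching coefficients of the independent functions:
  [t e^{t}]:  A = 2
Solving: A = 2.
Check against the point condition:
  u(0, 0) = 2  ⟹  A = 2  ✓
Hence u(x, t) = 2 e^{t}.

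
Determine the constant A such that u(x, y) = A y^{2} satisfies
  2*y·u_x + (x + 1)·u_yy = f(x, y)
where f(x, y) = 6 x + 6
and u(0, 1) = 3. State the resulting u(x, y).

Substitute the ansatz u = A y^{2} into the left-hand side.
Derivatives of the ansatz:
  u_x = 0
  u_yy = 2 A
Term by term:
  2*y·u_x = 0
  (x + 1)·u_yy = 2 A x + 2 A
So the left-hand side equals
  2 A x + 2 A
This must equal f(x, y) = 6 x + 6 identically.
Matching coefficients of the independent functions:
  [constant term, x]:  2 A = 6
Solving: A = 3.
Check against the point condition:
  u(0, 1) = 3  ⟹  A = 3  ✓
Hence u(x, y) = 3 y^{2}.

Answer: u(x, y) = 3 y^{2}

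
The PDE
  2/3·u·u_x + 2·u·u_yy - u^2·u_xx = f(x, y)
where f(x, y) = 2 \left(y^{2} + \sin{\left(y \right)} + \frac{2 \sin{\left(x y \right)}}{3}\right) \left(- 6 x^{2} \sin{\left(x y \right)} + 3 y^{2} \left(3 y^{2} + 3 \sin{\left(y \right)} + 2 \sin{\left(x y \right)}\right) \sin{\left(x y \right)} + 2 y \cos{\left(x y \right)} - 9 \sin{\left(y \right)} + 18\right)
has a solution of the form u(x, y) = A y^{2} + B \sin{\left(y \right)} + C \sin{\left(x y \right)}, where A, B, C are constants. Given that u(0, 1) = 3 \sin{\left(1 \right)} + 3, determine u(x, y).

Substitute the ansatz u = A y^{2} + B \sin{\left(y \right)} + C \sin{\left(x y \right)} into the left-hand side.
Derivatives of the ansatz:
  u_x = C y \cos{\left(x y \right)}
  u_yy = 2 A - B \sin{\left(y \right)} - C x^{2} \sin{\left(x y \right)}
  u_xx = - C y^{2} \sin{\left(x y \right)}
Term by term:
  2/3·u·u_x = \frac{2 A C y^{3} \cos{\left(x y \right)}}{3} + \frac{2 B C y \sin{\left(y \right)} \cos{\left(x y \right)}}{3} + \frac{2 C^{2} y \sin{\left(x y \right)} \cos{\left(x y \right)}}{3}
  2·u·u_yy = 4 A^{2} y^{2} - 2 A B y^{2} \sin{\left(y \right)} + 4 A B \sin{\left(y \right)} - 2 A C x^{2} y^{2} \sin{\left(x y \right)} + 4 A C \sin{\left(x y \right)} - 2 B^{2} \sin^{2}{\left(y \right)} - 2 B C x^{2} \sin{\left(y \right)} \sin{\left(x y \right)} - 2 B C \sin{\left(y \right)} \sin{\left(x y \right)} - 2 C^{2} x^{2} \sin^{2}{\left(x y \right)}
  -u^2·u_xx = A^{2} C y^{6} \sin{\left(x y \right)} + 2 A B C y^{4} \sin{\left(y \right)} \sin{\left(x y \right)} + 2 A C^{2} y^{4} \sin^{2}{\left(x y \right)} + B^{2} C y^{2} \sin^{2}{\left(y \right)} \sin{\left(x y \right)} + 2 B C^{2} y^{2} \sin{\left(y \right)} \sin^{2}{\left(x y \right)} + C^{3} y^{2} \sin^{3}{\left(x y \right)}
So the left-hand side equals
  A^{2} C y^{6} \sin{\left(x y \right)} + 4 A^{2} y^{2} + 2 A B C y^{4} \sin{\left(y \right)} \sin{\left(x y \right)} - 2 A B y^{2} \sin{\left(y \right)} + 4 A B \sin{\left(y \right)} + 2 A C^{2} y^{4} \sin^{2}{\left(x y \right)} - 2 A C x^{2} y^{2} \sin{\left(x y \right)} + \frac{2 A C y^{3} \cos{\left(x y \right)}}{3} + 4 A C \sin{\left(x y \right)} + B^{2} C y^{2} \sin^{2}{\left(y \right)} \sin{\left(x y \right)} - 2 B^{2} \sin^{2}{\left(y \right)} + 2 B C^{2} y^{2} \sin{\left(y \right)} \sin^{2}{\left(x y \right)} - 2 B C x^{2} \sin{\left(y \right)} \sin{\left(x y \right)} + \frac{2 B C y \sin{\left(y \right)} \cos{\left(x y \right)}}{3} - 2 B C \sin{\left(y \right)} \sin{\left(x y \right)} + C^{3} y^{2} \sin^{3}{\left(x y \right)} - 2 C^{2} x^{2} \sin^{2}{\left(x y \right)} + \frac{2 C^{2} y \sin{\left(x y \right)} \cos{\left(x y \right)}}{3}
This must equal f(x, y) identically; expanded, f = - 12 x^{2} y^{2} \sin{\left(x y \right)} - 12 x^{2} \sin{\left(y \right)} \sin{\left(x y \right)} - 8 x^{2} \sin^{2}{\left(x y \right)} + 18 y^{6} \sin{\left(x y \right)} + 36 y^{4} \sin{\left(y \right)} \sin{\left(x y \right)} + 24 y^{4} \sin^{2}{\left(x y \right)} + 4 y^{3} \cos{\left(x y \right)} + 18 y^{2} \sin^{2}{\left(y \right)} \sin{\left(x y \right)} + 24 y^{2} \sin{\left(y \right)} \sin^{2}{\left(x y \right)} - 18 y^{2} \sin{\left(y \right)} + 8 y^{2} \sin^{3}{\left(x y \right)} + 36 y^{2} + 4 y \sin{\left(y \right)} \cos{\left(x y \right)} + \frac{8 y \sin{\left(x y \right)} \cos{\left(x y \right)}}{3} - 18 \sin^{2}{\left(y \right)} - 12 \sin{\left(y \right)} \sin{\left(x y \right)} + 36 \sin{\left(y \right)} + 24 \sin{\left(x y \right)}.
Matching coefficients of the independent functions:
(each divided by its leading coefficient; functions giving the same equation are listed together)
  [y^{2}]:  A^{2} - 9 = 0
  [x^{2} \sin^{2}{\left(x y \right)}, y \sin{\left(x y \right)} \cos{\left(x y \right)}]:  C^{2} - 4 = 0
  [y^{2} \sin{\left(y \right)}, \sin{\left(y \right)}]:  A B - 9 = 0
  [y^{2} \sin^{3}{\left(x y \right)}]:  C^{3} - 8 = 0
  [y^{3} \cos{\left(x y \right)}, x^{2} y^{2} \sin{\left(x y \right)}, \sin{\left(x y \right)}]:  A C - 6 = 0
  [y^{4} \sin^{2}{\left(x y \right)}]:  A C^{2} - 12 = 0
  [y^{6} \sin{\left(x y \right)}]:  A^{2} C - 18 = 0
  [\sin{\left(y \right)} \sin{\left(x y \right)}, x^{2} \sin{\left(y \right)} \sin{\left(x y \right)}, y \sin{\left(y \right)} \cos{\left(x y \right)}]:  B C - 6 = 0
  [y^{2} \sin{\left(y \right)} \sin^{2}{\left(x y \right)}]:  B C^{2} - 12 = 0
  [y^{2} \sin^{2}{\left(y \right)} \sin{\left(x y \right)}]:  B^{2} C - 18 = 0
  [y^{4} \sin{\left(y \right)} \sin{\left(x y \right)}]:  A B C - 18 = 0
  [\sin^{2}{\left(y \right)}]:  B^{2} - 9 = 0
Solving: A = 3, B = 3, C = 2.
Check against the point condition:
  u(0, 1) = 3 \sin{\left(1 \right)} + 3  ⟹  A + B \sin{\left(1 \right)} = 3 \sin{\left(1 \right)} + 3  ✓
Hence u(x, y) = 3 y^{2} + 3 \sin{\left(y \right)} + 2 \sin{\left(x y \right)}.

Answer: u(x, y) = 3 y^{2} + 3 \sin{\left(y \right)} + 2 \sin{\left(x y \right)}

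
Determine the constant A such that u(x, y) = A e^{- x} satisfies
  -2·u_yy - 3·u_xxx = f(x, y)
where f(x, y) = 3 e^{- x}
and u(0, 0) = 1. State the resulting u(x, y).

Answer: u(x, y) = e^{- x}

Derivation:
Substitute the ansatz u = A e^{- x} into the left-hand side.
Derivatives of the ansatz:
  u_yy = 0
  u_xxx = - A e^{- x}
Term by term:
  -2·u_yy = 0
  -3·u_xxx = 3 A e^{- x}
So the left-hand side equals
  3 A e^{- x}
This must equal f(x, y) = 3 e^{- x} identically.
Matching coefficients of the independent functions:
  [e^{- x}]:  3 A = 3
Solving: A = 1.
Check against the point condition:
  u(0, 0) = 1  ⟹  A = 1  ✓
Hence u(x, y) = e^{- x}.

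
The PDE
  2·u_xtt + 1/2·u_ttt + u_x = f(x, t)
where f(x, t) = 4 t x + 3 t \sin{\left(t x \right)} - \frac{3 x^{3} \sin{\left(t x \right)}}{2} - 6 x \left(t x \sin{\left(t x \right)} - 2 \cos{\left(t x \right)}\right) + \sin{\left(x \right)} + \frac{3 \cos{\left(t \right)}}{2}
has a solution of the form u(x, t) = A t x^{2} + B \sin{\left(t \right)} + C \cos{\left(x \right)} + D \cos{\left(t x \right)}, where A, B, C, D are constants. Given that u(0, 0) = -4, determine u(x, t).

Answer: u(x, t) = 2 t x^{2} - 3 \sin{\left(t \right)} - \cos{\left(x \right)} - 3 \cos{\left(t x \right)}

Derivation:
Substitute the ansatz u = A t x^{2} + B \sin{\left(t \right)} + C \cos{\left(x \right)} + D \cos{\left(t x \right)} into the left-hand side.
Derivatives of the ansatz:
  u_xtt = D t x^{2} \sin{\left(t x \right)} - 2 D x \cos{\left(t x \right)}
  u_ttt = - B \cos{\left(t \right)} + D x^{3} \sin{\left(t x \right)}
  u_x = 2 A t x - C \sin{\left(x \right)} - D t \sin{\left(t x \right)}
Term by term:
  2·u_xtt = 2 D t x^{2} \sin{\left(t x \right)} - 4 D x \cos{\left(t x \right)}
  1/2·u_ttt = - \frac{B \cos{\left(t \right)}}{2} + \frac{D x^{3} \sin{\left(t x \right)}}{2}
  u_x = 2 A t x - C \sin{\left(x \right)} - D t \sin{\left(t x \right)}
So the left-hand side equals
  2 A t x - \frac{B \cos{\left(t \right)}}{2} - C \sin{\left(x \right)} + 2 D t x^{2} \sin{\left(t x \right)} - D t \sin{\left(t x \right)} + \frac{D x^{3} \sin{\left(t x \right)}}{2} - 4 D x \cos{\left(t x \right)}
This must equal f(x, t) identically; expanded, f = - 6 t x^{2} \sin{\left(t x \right)} + 4 t x + 3 t \sin{\left(t x \right)} - \frac{3 x^{3} \sin{\left(t x \right)}}{2} + 12 x \cos{\left(t x \right)} + \sin{\left(x \right)} + \frac{3 \cos{\left(t \right)}}{2}.
Matching coefficients of the independent functions:
  [t x]:  2 A = 4
  [t \sin{\left(t x \right)}]:  - D = 3
  [x \cos{\left(t x \right)}]:  - 4 D = 12
  [x^{3} \sin{\left(t x \right)}]:  \frac{D}{2} = - \frac{3}{2}
  [t x^{2} \sin{\left(t x \right)}]:  2 D = -6
  [\sin{\left(x \right)}]:  - C = 1
  [\cos{\left(t \right)}]:  - \frac{B}{2} = \frac{3}{2}
Solving: A = 2, B = -3, C = -1, D = -3.
Check against the point condition:
  u(0, 0) = -4  ⟹  C + D = -4  ✓
Hence u(x, t) = 2 t x^{2} - 3 \sin{\left(t \right)} - \cos{\left(x \right)} - 3 \cos{\left(t x \right)}.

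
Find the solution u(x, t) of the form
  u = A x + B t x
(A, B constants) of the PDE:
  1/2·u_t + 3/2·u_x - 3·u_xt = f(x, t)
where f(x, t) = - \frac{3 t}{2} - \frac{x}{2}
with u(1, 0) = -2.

Substitute the ansatz u = A x + B t x into the left-hand side.
Derivatives of the ansatz:
  u_t = B x
  u_x = A + B t
  u_xt = B
Term by term:
  1/2·u_t = \frac{B x}{2}
  3/2·u_x = \frac{3 A}{2} + \frac{3 B t}{2}
  -3·u_xt = - 3 B
So the left-hand side equals
  \frac{3 A}{2} + \frac{3 B t}{2} + \frac{B x}{2} - 3 B
This must equal f(x, t) = - \frac{3 t}{2} - \frac{x}{2} identically.
Matching coefficients of the independent functions:
  [constant term]:  \frac{3 A}{2} - 3 B = 0
  [t]:  \frac{3 B}{2} = - \frac{3}{2}
  [x]:  \frac{B}{2} = - \frac{1}{2}
Solving: A = -2, B = -1.
Check against the point condition:
  u(1, 0) = -2  ⟹  A = -2  ✓
Hence u(x, t) = - t x - 2 x.

Answer: u(x, t) = - t x - 2 x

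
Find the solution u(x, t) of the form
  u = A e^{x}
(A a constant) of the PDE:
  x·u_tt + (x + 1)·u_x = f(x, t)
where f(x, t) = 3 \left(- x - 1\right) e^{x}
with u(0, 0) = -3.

Answer: u(x, t) = - 3 e^{x}

Derivation:
Substitute the ansatz u = A e^{x} into the left-hand side.
Derivatives of the ansatz:
  u_tt = 0
  u_x = A e^{x}
Term by term:
  x·u_tt = 0
  (x + 1)·u_x = A x e^{x} + A e^{x}
So the left-hand side equals
  A x e^{x} + A e^{x}
This must equal f(x, t) identically; expanded, f = - 3 x e^{x} - 3 e^{x}.
Matching coefficients of the independent functions:
  [x e^{x}, e^{x}]:  A = -3
Solving: A = -3.
Check against the point condition:
  u(0, 0) = -3  ⟹  A = -3  ✓
Hence u(x, t) = - 3 e^{x}.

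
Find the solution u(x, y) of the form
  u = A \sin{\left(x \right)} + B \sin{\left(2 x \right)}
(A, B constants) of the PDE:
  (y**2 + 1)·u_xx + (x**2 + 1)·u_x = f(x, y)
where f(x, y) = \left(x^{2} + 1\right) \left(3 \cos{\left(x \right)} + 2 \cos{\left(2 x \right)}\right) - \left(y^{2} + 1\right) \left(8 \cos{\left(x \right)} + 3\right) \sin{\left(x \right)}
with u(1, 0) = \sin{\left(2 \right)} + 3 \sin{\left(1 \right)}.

Substitute the ansatz u = A \sin{\left(x \right)} + B \sin{\left(2 x \right)} into the left-hand side.
Derivatives of the ansatz:
  u_xx = - A \sin{\left(x \right)} - 4 B \sin{\left(2 x \right)}
  u_x = A \cos{\left(x \right)} + 2 B \cos{\left(2 x \right)}
Term by term:
  (y**2 + 1)·u_xx = - A y^{2} \sin{\left(x \right)} - A \sin{\left(x \right)} - 4 B y^{2} \sin{\left(2 x \right)} - 4 B \sin{\left(2 x \right)}
  (x**2 + 1)·u_x = A x^{2} \cos{\left(x \right)} + A \cos{\left(x \right)} + 2 B x^{2} \cos{\left(2 x \right)} + 2 B \cos{\left(2 x \right)}
So the left-hand side equals
  A x^{2} \cos{\left(x \right)} - A y^{2} \sin{\left(x \right)} - A \sin{\left(x \right)} + A \cos{\left(x \right)} + 2 B x^{2} \cos{\left(2 x \right)} - 4 B y^{2} \sin{\left(2 x \right)} - 4 B \sin{\left(2 x \right)} + 2 B \cos{\left(2 x \right)}
This must equal f(x, y) identically; expanded, f = 3 x^{2} \cos{\left(x \right)} + 2 x^{2} \cos{\left(2 x \right)} - 3 y^{2} \sin{\left(x \right)} - 4 y^{2} \sin{\left(2 x \right)} - 3 \sin{\left(x \right)} - 4 \sin{\left(2 x \right)} + 3 \cos{\left(x \right)} + 2 \cos{\left(2 x \right)}.
Matching coefficients of the independent functions:
  [x^{2} \cos{\left(x \right)}, \cos{\left(x \right)}]:  A = 3
  [x^{2} \cos{\left(2 x \right)}, \cos{\left(2 x \right)}]:  2 B = 2
  [y^{2} \sin{\left(x \right)}, \sin{\left(x \right)}]:  - A = -3
  [y^{2} \sin{\left(2 x \right)}, \sin{\left(2 x \right)}]:  - 4 B = -4
Solving: A = 3, B = 1.
Check against the point condition:
  u(1, 0) = \sin{\left(2 \right)} + 3 \sin{\left(1 \right)}  ⟹  A \sin{\left(1 \right)} + B \sin{\left(2 \right)} = \sin{\left(2 \right)} + 3 \sin{\left(1 \right)}  ✓
Hence u(x, y) = 3 \sin{\left(x \right)} + \sin{\left(2 x \right)}.

Answer: u(x, y) = 3 \sin{\left(x \right)} + \sin{\left(2 x \right)}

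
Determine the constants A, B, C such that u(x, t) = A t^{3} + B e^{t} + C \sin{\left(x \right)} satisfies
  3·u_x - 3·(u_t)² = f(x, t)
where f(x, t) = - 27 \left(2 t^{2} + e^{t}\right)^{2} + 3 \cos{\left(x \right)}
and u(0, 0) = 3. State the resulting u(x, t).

Substitute the ansatz u = A t^{3} + B e^{t} + C \sin{\left(x \right)} into the left-hand side.
Derivatives of the ansatz:
  u_x = C \cos{\left(x \right)}
  u_t = 3 A t^{2} + B e^{t}
Term by term:
  3·u_x = 3 C \cos{\left(x \right)}
  -3·(u_t)² = - 27 A^{2} t^{4} - 18 A B t^{2} e^{t} - 3 B^{2} e^{2 t}
So the left-hand side equals
  - 27 A^{2} t^{4} - 18 A B t^{2} e^{t} - 3 B^{2} e^{2 t} + 3 C \cos{\left(x \right)}
This must equal f(x, t) identically; expanded, f = - 108 t^{4} - 108 t^{2} e^{t} - 27 e^{2 t} + 3 \cos{\left(x \right)}.
Matching coefficients of the independent functions:
  [t^{4}]:  - 27 A^{2} = -108
  [t^{2} e^{t}]:  - 18 A B = -108
  [e^{2 t}]:  - 3 B^{2} = -27
  [\cos{\left(x \right)}]:  3 C = 3
These equations allow (A, B, C) = (-2, -3, 1) or (2, 3, 1).
Impose the point condition(s):
  u(0, 0) = 3  ⟹  B = 3
Only A = 2, B = 3, C = 1 satisfies everything.
Hence u(x, t) = 2 t^{3} + 3 e^{t} + \sin{\left(x \right)}.

Answer: u(x, t) = 2 t^{3} + 3 e^{t} + \sin{\left(x \right)}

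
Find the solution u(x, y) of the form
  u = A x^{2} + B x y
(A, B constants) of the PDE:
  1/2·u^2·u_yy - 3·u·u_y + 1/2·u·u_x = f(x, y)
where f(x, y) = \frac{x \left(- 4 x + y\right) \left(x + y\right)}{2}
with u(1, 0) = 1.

Substitute the ansatz u = A x^{2} + B x y into the left-hand side.
Derivatives of the ansatz:
  u_yy = 0
  u_y = B x
  u_x = 2 A x + B y
Term by term:
  1/2·u^2·u_yy = 0
  -3·u·u_y = - 3 A B x^{3} - 3 B^{2} x^{2} y
  1/2·u·u_x = A^{2} x^{3} + \frac{3 A B x^{2} y}{2} + \frac{B^{2} x y^{2}}{2}
So the left-hand side equals
  A^{2} x^{3} - 3 A B x^{3} + \frac{3 A B x^{2} y}{2} - 3 B^{2} x^{2} y + \frac{B^{2} x y^{2}}{2}
This must equal f(x, y) identically; expanded, f = - 2 x^{3} - \frac{3 x^{2} y}{2} + \frac{x y^{2}}{2}.
Matching coefficients of the independent functions:
  [x^{3}]:  A^{2} - 3 A B = -2
  [x y^{2}]:  \frac{B^{2}}{2} = \frac{1}{2}
  [x^{2} y]:  \frac{3 A B}{2} - 3 B^{2} = - \frac{3}{2}
These equations allow (A, B) = (-1, -1) or (1, 1).
Impose the point condition(s):
  u(1, 0) = 1  ⟹  A = 1
Only A = 1, B = 1 satisfies everything.
Hence u(x, y) = x^{2} + x y.

Answer: u(x, y) = x^{2} + x y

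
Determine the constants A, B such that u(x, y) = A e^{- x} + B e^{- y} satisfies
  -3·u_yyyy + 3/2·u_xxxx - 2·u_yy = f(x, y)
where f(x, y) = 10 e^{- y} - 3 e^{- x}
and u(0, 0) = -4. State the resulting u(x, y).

Substitute the ansatz u = A e^{- x} + B e^{- y} into the left-hand side.
Derivatives of the ansatz:
  u_yyyy = B e^{- y}
  u_xxxx = A e^{- x}
  u_yy = B e^{- y}
Term by term:
  -3·u_yyyy = - 3 B e^{- y}
  3/2·u_xxxx = \frac{3 A e^{- x}}{2}
  -2·u_yy = - 2 B e^{- y}
So the left-hand side equals
  \frac{3 A e^{- x}}{2} - 5 B e^{- y}
This must equal f(x, y) = 10 e^{- y} - 3 e^{- x} identically.
Matching coefficients of the independent functions:
  [e^{- x}]:  \frac{3 A}{2} = -3
  [e^{- y}]:  - 5 B = 10
Solving: A = -2, B = -2.
Check against the point condition:
  u(0, 0) = -4  ⟹  A + B = -4  ✓
Hence u(x, y) = - 2 e^{- y} - 2 e^{- x}.

Answer: u(x, y) = - 2 e^{- y} - 2 e^{- x}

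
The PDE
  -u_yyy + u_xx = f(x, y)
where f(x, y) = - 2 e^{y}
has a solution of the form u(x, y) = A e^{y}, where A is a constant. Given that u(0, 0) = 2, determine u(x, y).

Answer: u(x, y) = 2 e^{y}

Derivation:
Substitute the ansatz u = A e^{y} into the left-hand side.
Derivatives of the ansatz:
  u_yyy = A e^{y}
  u_xx = 0
Term by term:
  -u_yyy = - A e^{y}
  u_xx = 0
So the left-hand side equals
  - A e^{y}
This must equal f(x, y) = - 2 e^{y} identically.
Matching coefficients of the independent functions:
  [e^{y}]:  - A = -2
Solving: A = 2.
Check against the point condition:
  u(0, 0) = 2  ⟹  A = 2  ✓
Hence u(x, y) = 2 e^{y}.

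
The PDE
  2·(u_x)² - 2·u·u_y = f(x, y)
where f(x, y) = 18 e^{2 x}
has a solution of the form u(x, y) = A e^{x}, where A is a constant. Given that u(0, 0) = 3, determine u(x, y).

Answer: u(x, y) = 3 e^{x}

Derivation:
Substitute the ansatz u = A e^{x} into the left-hand side.
Derivatives of the ansatz:
  u_x = A e^{x}
  u_y = 0
Term by term:
  2·(u_x)² = 2 A^{2} e^{2 x}
  -2·u·u_y = 0
So the left-hand side equals
  2 A^{2} e^{2 x}
This must equal f(x, y) = 18 e^{2 x} identically.
Matching coefficients of the independent functions:
  [e^{2 x}]:  2 A^{2} = 18
These equations allow (A) = (-3) or (3).
Impose the point condition(s):
  u(0, 0) = 3  ⟹  A = 3
Only A = 3 satisfies everything.
Hence u(x, y) = 3 e^{x}.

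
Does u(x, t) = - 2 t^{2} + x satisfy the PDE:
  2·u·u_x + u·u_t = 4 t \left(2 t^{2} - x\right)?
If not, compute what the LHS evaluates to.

Evaluate each term of the left-hand side for u = - 2 t^{2} + x.
Derivatives:
  u_x = 1
  u_t = - 4 t
Terms:
  2·u·u_x = - 4 t^{2} + 2 x
  u·u_t = 4 t \left(2 t^{2} - x\right)
Sum: LHS = - 4 t^{2} + 4 t \left(2 t^{2} - x\right) + 2 x
Given right-hand side: 4 t \left(2 t^{2} - x\right). Difference LHS − RHS = - 4 t^{2} + 2 x ≠ 0, so u is not a solution.

Answer: No, the LHS evaluates to - 4 t^{2} + 4 t \left(2 t^{2} - x\right) + 2 x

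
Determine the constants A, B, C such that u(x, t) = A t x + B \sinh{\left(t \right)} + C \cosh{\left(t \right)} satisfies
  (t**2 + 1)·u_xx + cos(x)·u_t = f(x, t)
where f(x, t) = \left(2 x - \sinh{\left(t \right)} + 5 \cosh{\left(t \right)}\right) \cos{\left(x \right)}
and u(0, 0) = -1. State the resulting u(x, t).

Answer: u(x, t) = 2 t x + 5 \sinh{\left(t \right)} - \cosh{\left(t \right)}

Derivation:
Substitute the ansatz u = A t x + B \sinh{\left(t \right)} + C \cosh{\left(t \right)} into the left-hand side.
Derivatives of the ansatz:
  u_xx = 0
  u_t = A x + B \cosh{\left(t \right)} + C \sinh{\left(t \right)}
Term by term:
  (t**2 + 1)·u_xx = 0
  cos(x)·u_t = A x \cos{\left(x \right)} + B \cos{\left(x \right)} \cosh{\left(t \right)} + C \cos{\left(x \right)} \sinh{\left(t \right)}
So the left-hand side equals
  A x \cos{\left(x \right)} + B \cos{\left(x \right)} \cosh{\left(t \right)} + C \cos{\left(x \right)} \sinh{\left(t \right)}
This must equal f(x, t) identically; expanded, f = 2 x \cos{\left(x \right)} - \cos{\left(x \right)} \sinh{\left(t \right)} + 5 \cos{\left(x \right)} \cosh{\left(t \right)}.
Matching coefficients of the independent functions:
  [x \cos{\left(x \right)}]:  A = 2
  [\cos{\left(x \right)} \sinh{\left(t \right)}]:  C = -1
  [\cos{\left(x \right)} \cosh{\left(t \right)}]:  B = 5
Solving: A = 2, B = 5, C = -1.
Check against the point condition:
  u(0, 0) = -1  ⟹  C = -1  ✓
Hence u(x, t) = 2 t x + 5 \sinh{\left(t \right)} - \cosh{\left(t \right)}.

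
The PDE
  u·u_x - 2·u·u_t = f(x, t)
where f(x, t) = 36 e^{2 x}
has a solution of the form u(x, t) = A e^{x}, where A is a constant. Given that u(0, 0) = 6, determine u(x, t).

Answer: u(x, t) = 6 e^{x}

Derivation:
Substitute the ansatz u = A e^{x} into the left-hand side.
Derivatives of the ansatz:
  u_x = A e^{x}
  u_t = 0
Term by term:
  u·u_x = A^{2} e^{2 x}
  -2·u·u_t = 0
So the left-hand side equals
  A^{2} e^{2 x}
This must equal f(x, t) = 36 e^{2 x} identically.
Matching coefficients of the independent functions:
  [e^{2 x}]:  A^{2} = 36
These equations allow (A) = (-6) or (6).
Impose the point condition(s):
  u(0, 0) = 6  ⟹  A = 6
Only A = 6 satisfies everything.
Hence u(x, t) = 6 e^{x}.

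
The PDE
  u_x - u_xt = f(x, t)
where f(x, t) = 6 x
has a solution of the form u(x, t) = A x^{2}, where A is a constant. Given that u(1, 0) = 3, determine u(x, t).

Answer: u(x, t) = 3 x^{2}

Derivation:
Substitute the ansatz u = A x^{2} into the left-hand side.
Derivatives of the ansatz:
  u_x = 2 A x
  u_xt = 0
Term by term:
  u_x = 2 A x
  -u_xt = 0
So the left-hand side equals
  2 A x
This must equal f(x, t) = 6 x identically.
Matching coefficients of the independent functions:
  [x]:  2 A = 6
Solving: A = 3.
Check against the point condition:
  u(1, 0) = 3  ⟹  A = 3  ✓
Hence u(x, t) = 3 x^{2}.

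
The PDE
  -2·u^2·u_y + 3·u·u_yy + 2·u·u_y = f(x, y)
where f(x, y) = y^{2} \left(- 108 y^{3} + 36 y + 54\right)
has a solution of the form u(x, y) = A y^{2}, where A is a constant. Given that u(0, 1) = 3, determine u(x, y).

Substitute the ansatz u = A y^{2} into the left-hand side.
Derivatives of the ansatz:
  u_y = 2 A y
  u_yy = 2 A
Term by term:
  -2·u^2·u_y = - 4 A^{3} y^{5}
  3·u·u_yy = 6 A^{2} y^{2}
  2·u·u_y = 4 A^{2} y^{3}
So the left-hand side equals
  - 4 A^{3} y^{5} + 4 A^{2} y^{3} + 6 A^{2} y^{2}
This must equal f(x, y) identically; expanded, f = - 108 y^{5} + 36 y^{3} + 54 y^{2}.
Matching coefficients of the independent functions:
  [y^{2}]:  6 A^{2} = 54
  [y^{3}]:  4 A^{2} = 36
  [y^{5}]:  - 4 A^{3} = -108
Solving: A = 3.
Check against the point condition:
  u(0, 1) = 3  ⟹  A = 3  ✓
Hence u(x, y) = 3 y^{2}.

Answer: u(x, y) = 3 y^{2}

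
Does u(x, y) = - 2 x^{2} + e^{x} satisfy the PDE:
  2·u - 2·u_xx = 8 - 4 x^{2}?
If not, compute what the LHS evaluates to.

Answer: Yes

Derivation:
Evaluate each term of the left-hand side for u = - 2 x^{2} + e^{x}.
Derivatives:
  u_xx = e^{x} - 4
Terms:
  2·u = - 4 x^{2} + 2 e^{x}
  -2·u_xx = 8 - 2 e^{x}
Sum: LHS = 8 - 4 x^{2}
This is exactly the given right-hand side, so u is a solution.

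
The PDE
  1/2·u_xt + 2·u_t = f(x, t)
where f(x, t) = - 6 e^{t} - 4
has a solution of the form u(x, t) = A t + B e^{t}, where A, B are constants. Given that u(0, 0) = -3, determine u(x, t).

Substitute the ansatz u = A t + B e^{t} into the left-hand side.
Derivatives of the ansatz:
  u_xt = 0
  u_t = A + B e^{t}
Term by term:
  1/2·u_xt = 0
  2·u_t = 2 A + 2 B e^{t}
So the left-hand side equals
  2 A + 2 B e^{t}
This must equal f(x, t) = - 6 e^{t} - 4 identically.
Matching coefficients of the independent functions:
  [constant term]:  2 A = -4
  [e^{t}]:  2 B = -6
Solving: A = -2, B = -3.
Check against the point condition:
  u(0, 0) = -3  ⟹  B = -3  ✓
Hence u(x, t) = - 2 t - 3 e^{t}.

Answer: u(x, t) = - 2 t - 3 e^{t}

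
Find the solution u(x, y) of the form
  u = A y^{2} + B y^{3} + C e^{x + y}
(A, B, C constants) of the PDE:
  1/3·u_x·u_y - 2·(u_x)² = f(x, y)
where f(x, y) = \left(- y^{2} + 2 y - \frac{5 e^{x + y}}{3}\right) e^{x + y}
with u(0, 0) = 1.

Answer: u(x, y) = - y^{3} + 3 y^{2} + e^{x + y}

Derivation:
Substitute the ansatz u = A y^{2} + B y^{3} + C e^{x + y} into the left-hand side.
Derivatives of the ansatz:
  u_x = C e^{x} e^{y}
  u_y = 2 A y + 3 B y^{2} + C e^{x} e^{y}
Term by term:
  1/3·u_x·u_y = \frac{2 A C y e^{x} e^{y}}{3} + B C y^{2} e^{x} e^{y} + \frac{C^{2} e^{2 x} e^{2 y}}{3}
  -2·(u_x)² = - 2 C^{2} e^{2 x} e^{2 y}
So the left-hand side equals
  \frac{2 A C y e^{x} e^{y}}{3} + B C y^{2} e^{x} e^{y} - \frac{5 C^{2} e^{2 x} e^{2 y}}{3}
This must equal f(x, y) identically; expanded, f = - y^{2} e^{x} e^{y} + 2 y e^{x} e^{y} - \frac{5 e^{2 x} e^{2 y}}{3}.
Matching coefficients of the independent functions:
  [e^{2 x} e^{2 y}]:  - \frac{5 C^{2}}{3} = - \frac{5}{3}
  [y e^{x} e^{y}]:  \frac{2 A C}{3} = 2
  [y^{2} e^{x} e^{y}]:  B C = -1
These equations allow (A, B, C) = (-3, 1, -1) or (3, -1, 1).
Impose the point condition(s):
  u(0, 0) = 1  ⟹  C = 1
Only A = 3, B = -1, C = 1 satisfies everything.
Hence u(x, y) = - y^{3} + 3 y^{2} + e^{x + y}.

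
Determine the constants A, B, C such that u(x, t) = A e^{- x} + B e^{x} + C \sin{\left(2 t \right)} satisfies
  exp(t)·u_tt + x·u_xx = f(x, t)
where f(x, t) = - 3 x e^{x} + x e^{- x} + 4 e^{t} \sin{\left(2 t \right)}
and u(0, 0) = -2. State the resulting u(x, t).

Substitute the ansatz u = A e^{- x} + B e^{x} + C \sin{\left(2 t \right)} into the left-hand side.
Derivatives of the ansatz:
  u_tt = - 4 C \sin{\left(2 t \right)}
  u_xx = A e^{- x} + B e^{x}
Term by term:
  exp(t)·u_tt = - 4 C e^{t} \sin{\left(2 t \right)}
  x·u_xx = A x e^{- x} + B x e^{x}
So the left-hand side equals
  A x e^{- x} + B x e^{x} - 4 C e^{t} \sin{\left(2 t \right)}
This must equal f(x, t) = - 3 x e^{x} + x e^{- x} + 4 e^{t} \sin{\left(2 t \right)} identically.
Matching coefficients of the independent functions:
  [x e^{- x}]:  A = 1
  [x e^{x}]:  B = -3
  [e^{t} \sin{\left(2 t \right)}]:  - 4 C = 4
Solving: A = 1, B = -3, C = -1.
Check against the point condition:
  u(0, 0) = -2  ⟹  A + B = -2  ✓
Hence u(x, t) = - 3 e^{x} - \sin{\left(2 t \right)} + e^{- x}.

Answer: u(x, t) = - 3 e^{x} - \sin{\left(2 t \right)} + e^{- x}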